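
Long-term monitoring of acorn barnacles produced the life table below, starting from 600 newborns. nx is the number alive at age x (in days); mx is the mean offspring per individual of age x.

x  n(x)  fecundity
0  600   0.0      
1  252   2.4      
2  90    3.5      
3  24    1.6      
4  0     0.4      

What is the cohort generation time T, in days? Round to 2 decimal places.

1.41

lx = nx/n0 = nx/600: 1, 0.42, 0.15, 0.04, 0
lx·mx: 0, 1.008, 0.525, 0.064, 0 → R0 = 1.597
x·lx·mx: 0, 1.008, 1.05, 0.192, 0 → Σ = 2.25
T = 2.25 / 1.597 = 1.408892… → 1.41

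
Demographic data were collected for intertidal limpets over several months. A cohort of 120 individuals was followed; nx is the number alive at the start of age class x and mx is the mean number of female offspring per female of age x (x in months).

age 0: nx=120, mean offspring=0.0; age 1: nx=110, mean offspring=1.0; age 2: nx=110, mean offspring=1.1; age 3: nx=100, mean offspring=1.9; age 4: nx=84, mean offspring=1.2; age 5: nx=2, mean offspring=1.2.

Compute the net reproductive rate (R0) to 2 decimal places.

lx = nx/n0 = nx/120: 1, 0.91667…, 0.91667…, 0.83333…, 0.7, 0.01667…
lx·mx by age: 0, 0.916667…, 1.008333…, 1.583333…, 0.84, 0.02…
R0 = Σ lx·mx = 4.368333… → 4.37

4.37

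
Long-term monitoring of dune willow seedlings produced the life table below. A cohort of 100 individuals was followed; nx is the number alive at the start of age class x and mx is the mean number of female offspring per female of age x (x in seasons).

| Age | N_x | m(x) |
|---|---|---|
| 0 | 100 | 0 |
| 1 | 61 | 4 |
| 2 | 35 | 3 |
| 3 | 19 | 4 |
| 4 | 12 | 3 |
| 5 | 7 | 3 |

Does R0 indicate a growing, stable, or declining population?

growing

lx = nx/n0 = nx/100: 1, 0.61, 0.35, 0.19, 0.12, 0.07
R0 = Σ lx·mx = 0 + 2.44 + 1.05 + 0.76 + 0.36 + 0.21 = 4.82
R0 > 1, so the population is growing.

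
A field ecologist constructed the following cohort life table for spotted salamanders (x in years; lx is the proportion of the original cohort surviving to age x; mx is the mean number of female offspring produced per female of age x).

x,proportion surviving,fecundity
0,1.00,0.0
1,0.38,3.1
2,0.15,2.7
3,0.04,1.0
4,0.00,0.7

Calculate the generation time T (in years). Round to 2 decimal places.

1.30

lx·mx: 0, 1.178, 0.405, 0.04, 0 → R0 = 1.623
x·lx·mx: 0, 1.178, 0.81, 0.12, 0 → Σ = 2.108
T = 2.108 / 1.623 = 1.298829… → 1.30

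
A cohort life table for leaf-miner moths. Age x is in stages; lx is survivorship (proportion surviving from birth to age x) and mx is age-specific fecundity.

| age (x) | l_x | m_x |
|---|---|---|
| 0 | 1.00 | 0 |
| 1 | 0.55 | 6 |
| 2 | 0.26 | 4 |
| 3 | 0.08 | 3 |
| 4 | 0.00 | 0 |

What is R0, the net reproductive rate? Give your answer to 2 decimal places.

lx·mx by age: 0, 3.3, 1.04, 0.24, 0
R0 = Σ lx·mx = 4.58 → 4.58

4.58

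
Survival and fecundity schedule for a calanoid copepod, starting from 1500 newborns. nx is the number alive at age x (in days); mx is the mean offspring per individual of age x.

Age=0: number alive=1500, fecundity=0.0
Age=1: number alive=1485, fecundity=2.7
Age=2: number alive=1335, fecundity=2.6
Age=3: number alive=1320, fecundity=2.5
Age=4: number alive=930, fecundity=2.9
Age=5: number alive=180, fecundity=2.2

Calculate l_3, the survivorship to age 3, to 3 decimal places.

0.880

l_3 = n_3/n_0 = 1320/1500 = 0.88 → 0.880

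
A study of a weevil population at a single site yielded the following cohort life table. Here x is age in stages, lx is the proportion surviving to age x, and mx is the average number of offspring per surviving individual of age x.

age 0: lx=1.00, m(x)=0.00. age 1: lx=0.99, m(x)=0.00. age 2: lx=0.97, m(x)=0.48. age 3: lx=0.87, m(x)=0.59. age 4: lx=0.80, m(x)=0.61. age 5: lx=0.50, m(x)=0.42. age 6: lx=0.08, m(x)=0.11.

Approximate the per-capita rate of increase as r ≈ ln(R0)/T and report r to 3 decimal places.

0.159

R0 = Σ lx·mx = 0 + 0 + 0.4656 + 0.5133 + 0.488 + 0.21 + 0.0088 = 1.6857
Σ x·lx·mx = 5.5259; T = 5.5259/1.6857 = 3.2781…
r ≈ ln(R0)/T = ln(1.6857)/3.2781… = 0.15929… → 0.159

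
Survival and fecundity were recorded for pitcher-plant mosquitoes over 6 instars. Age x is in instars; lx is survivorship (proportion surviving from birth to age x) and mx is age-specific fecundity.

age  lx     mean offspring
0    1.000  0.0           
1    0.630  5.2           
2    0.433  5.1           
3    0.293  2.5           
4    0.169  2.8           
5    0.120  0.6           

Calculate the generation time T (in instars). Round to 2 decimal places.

lx·mx: 0, 3.276, 2.2083, 0.7325, 0.4732, 0.072 → R0 = 6.762
x·lx·mx: 0, 3.276, 4.4166, 2.1975, 1.8928, 0.36 → Σ = 12.1429
T = 12.1429 / 6.762 = 1.795756… → 1.80

1.80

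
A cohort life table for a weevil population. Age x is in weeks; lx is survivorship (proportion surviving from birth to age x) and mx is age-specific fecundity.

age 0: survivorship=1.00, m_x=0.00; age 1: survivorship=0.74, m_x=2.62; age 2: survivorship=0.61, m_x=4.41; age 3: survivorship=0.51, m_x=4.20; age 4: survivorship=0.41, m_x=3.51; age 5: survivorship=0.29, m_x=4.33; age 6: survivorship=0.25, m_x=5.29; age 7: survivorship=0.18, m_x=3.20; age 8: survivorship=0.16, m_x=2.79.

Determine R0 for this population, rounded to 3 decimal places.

lx·mx by age: 0, 1.9388, 2.6901, 2.142, 1.4391, 1.2557, 1.3225, 0.576, 0.4464
R0 = Σ lx·mx = 11.8106 → 11.811

11.811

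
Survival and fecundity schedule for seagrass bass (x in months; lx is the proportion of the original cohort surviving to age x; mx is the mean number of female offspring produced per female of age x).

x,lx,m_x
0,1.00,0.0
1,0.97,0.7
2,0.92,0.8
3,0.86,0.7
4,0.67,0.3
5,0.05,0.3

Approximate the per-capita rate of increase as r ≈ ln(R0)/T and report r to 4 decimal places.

0.3709

R0 = Σ lx·mx = 0 + 0.679 + 0.736 + 0.602 + 0.201 + 0.015 = 2.233
Σ x·lx·mx = 4.836; T = 4.836/2.233 = 2.1657…
r ≈ ln(R0)/T = ln(2.233)/2.1657… = 0.370941… → 0.3709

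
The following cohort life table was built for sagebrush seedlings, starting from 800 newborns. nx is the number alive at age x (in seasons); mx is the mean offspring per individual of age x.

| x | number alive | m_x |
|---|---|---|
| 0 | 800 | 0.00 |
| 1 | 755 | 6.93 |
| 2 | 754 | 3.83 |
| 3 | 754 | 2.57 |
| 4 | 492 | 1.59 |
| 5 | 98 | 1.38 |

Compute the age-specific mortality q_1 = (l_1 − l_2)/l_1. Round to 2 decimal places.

0.00

lx = nx/n0 = nx/800: 1, 0.94375, 0.9425, 0.9425, 0.615, 0.1225
q_1 = (l_1 − l_2) / l_1 = (0.94375 − 0.9425) / 0.94375
     = 0.00125 / 0.94375 = 0.001325… → 0.00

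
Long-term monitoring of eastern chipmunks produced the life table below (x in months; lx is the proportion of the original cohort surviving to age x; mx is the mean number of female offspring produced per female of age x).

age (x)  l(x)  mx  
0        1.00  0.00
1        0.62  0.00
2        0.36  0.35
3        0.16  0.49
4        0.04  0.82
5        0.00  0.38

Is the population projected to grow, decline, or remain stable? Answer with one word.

R0 = Σ lx·mx = 0 + 0 + 0.126 + 0.0784 + 0.0328 + 0 = 0.2372
R0 < 1, so the population is declining.

declining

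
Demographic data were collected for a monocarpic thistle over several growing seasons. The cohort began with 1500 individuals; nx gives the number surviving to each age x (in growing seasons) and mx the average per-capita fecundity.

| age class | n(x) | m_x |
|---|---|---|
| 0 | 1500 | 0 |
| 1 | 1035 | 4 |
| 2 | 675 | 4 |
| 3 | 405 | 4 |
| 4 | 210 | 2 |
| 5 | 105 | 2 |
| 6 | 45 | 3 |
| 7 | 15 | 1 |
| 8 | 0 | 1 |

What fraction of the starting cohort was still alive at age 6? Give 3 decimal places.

l_6 = n_6/n_0 = 45/1500 = 0.03 → 0.030

0.030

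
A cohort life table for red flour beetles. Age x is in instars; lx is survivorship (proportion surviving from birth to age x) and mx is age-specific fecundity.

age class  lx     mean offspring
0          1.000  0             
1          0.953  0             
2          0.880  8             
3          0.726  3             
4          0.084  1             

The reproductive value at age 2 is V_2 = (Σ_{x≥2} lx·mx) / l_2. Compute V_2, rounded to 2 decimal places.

10.57

lx·mx for x ≥ 2: 7.04, 2.178, 0.084 → sum = 9.302
V_2 = 9.302 / l_2 = 9.302 / 0.88 = 10.570455… → 10.57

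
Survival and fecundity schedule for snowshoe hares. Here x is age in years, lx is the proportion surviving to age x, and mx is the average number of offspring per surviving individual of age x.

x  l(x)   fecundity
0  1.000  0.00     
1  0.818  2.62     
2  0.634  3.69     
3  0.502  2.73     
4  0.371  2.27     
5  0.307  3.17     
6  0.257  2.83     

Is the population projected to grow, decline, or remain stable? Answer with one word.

R0 = Σ lx·mx = 0 + 2.14316 + 2.33946 + 1.37046 + 0.84217 + 0.97319 + 0.72731 = 8.39575
R0 > 1, so the population is growing.

growing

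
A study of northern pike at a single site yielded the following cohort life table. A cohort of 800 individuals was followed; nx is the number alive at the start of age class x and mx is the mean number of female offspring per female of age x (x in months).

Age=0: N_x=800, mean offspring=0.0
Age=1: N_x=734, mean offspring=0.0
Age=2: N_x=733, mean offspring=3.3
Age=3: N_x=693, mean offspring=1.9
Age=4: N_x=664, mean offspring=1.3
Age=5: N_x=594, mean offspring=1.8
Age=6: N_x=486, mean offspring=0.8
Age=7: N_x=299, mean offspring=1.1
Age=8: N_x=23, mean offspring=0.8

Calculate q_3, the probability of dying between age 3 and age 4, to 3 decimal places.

0.042

lx = nx/n0 = nx/800: 1, 0.9175, 0.91625, 0.86625, 0.83, 0.7425, 0.6075, 0.37375, 0.02875
q_3 = (l_3 − l_4) / l_3 = (0.86625 − 0.83) / 0.86625
     = 0.03625 / 0.86625 = 0.041847… → 0.042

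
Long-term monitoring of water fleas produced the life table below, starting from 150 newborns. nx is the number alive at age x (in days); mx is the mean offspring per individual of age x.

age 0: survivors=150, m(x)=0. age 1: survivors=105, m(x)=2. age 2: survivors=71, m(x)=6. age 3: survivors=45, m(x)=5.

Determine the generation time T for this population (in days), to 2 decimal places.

2.02

lx = nx/n0 = nx/150: 1, 0.7, 0.47333…, 0.3
lx·mx: 0, 1.4, 2.84…, 1.5 → R0 = 5.74…
x·lx·mx: 0, 1.4, 5.68…, 4.5 → Σ = 11.58…
T = 11.58… / 5.74… = 2.017422… → 2.02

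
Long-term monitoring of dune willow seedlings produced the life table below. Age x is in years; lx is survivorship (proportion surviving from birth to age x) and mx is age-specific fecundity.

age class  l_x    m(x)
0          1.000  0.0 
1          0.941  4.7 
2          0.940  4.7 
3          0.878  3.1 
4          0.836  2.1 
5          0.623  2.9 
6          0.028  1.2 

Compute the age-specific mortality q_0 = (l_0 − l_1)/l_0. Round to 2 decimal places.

q_0 = (l_0 − l_1) / l_0 = (1 − 0.941) / 1
     = 0.059 / 1 = 0.059 → 0.06

0.06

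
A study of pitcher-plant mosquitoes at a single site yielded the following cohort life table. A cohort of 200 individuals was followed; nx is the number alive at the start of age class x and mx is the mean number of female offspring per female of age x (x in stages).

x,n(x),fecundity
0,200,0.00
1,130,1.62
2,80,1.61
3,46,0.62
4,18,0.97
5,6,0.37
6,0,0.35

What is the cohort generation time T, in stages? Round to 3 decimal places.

lx = nx/n0 = nx/200: 1, 0.65, 0.4, 0.23, 0.09, 0.03, 0
lx·mx: 0, 1.053, 0.644, 0.1426, 0.0873, 0.0111, 0 → R0 = 1.938
x·lx·mx: 0, 1.053, 1.288, 0.4278, 0.3492, 0.0555, 0 → Σ = 3.1735
T = 3.1735 / 1.938 = 1.637513… → 1.638

1.638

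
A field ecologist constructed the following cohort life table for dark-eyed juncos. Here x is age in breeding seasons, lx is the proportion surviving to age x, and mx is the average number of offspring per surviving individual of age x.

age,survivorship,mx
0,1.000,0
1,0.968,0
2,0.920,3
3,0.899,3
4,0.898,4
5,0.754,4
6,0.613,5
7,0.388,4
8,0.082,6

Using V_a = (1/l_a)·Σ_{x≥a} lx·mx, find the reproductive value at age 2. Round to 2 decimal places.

lx·mx for x ≥ 2: 2.76, 2.697, 3.592, 3.016, 3.065, 1.552, 0.492 → sum = 17.174
V_2 = 17.174 / l_2 = 17.174 / 0.92 = 18.667391… → 18.67

18.67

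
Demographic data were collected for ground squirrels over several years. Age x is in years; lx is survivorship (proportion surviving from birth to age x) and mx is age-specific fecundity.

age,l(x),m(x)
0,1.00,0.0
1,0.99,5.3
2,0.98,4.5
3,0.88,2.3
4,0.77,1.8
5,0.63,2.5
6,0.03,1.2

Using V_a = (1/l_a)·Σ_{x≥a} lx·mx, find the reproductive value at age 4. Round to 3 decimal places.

lx·mx for x ≥ 4: 1.386, 1.575, 0.036 → sum = 2.997
V_4 = 2.997 / l_4 = 2.997 / 0.77 = 3.892208… → 3.892

3.892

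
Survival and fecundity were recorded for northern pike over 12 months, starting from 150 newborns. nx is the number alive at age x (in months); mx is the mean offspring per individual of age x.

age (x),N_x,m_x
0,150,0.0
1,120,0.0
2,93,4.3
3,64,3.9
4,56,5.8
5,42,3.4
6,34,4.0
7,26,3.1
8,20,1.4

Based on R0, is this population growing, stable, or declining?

growing

lx = nx/n0 = nx/150: 1, 0.8, 0.62, 0.42667…, 0.37333…, 0.28, 0.22667…, 0.17333…, 0.13333…
R0 = Σ lx·mx = 0 + 0 + 2.666 + 1.664… + 2.165333… + 0.952 + 0.906667… + 0.537333… + 0.186667… = 9.078…
R0 > 1, so the population is growing.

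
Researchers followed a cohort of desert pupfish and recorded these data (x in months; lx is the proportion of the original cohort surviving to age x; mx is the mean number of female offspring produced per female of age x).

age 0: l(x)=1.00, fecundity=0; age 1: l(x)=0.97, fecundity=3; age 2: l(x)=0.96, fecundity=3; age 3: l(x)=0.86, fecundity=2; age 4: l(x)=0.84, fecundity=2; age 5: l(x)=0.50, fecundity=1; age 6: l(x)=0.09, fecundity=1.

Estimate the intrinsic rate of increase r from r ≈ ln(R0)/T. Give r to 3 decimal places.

0.945

R0 = Σ lx·mx = 0 + 2.91 + 2.88 + 1.72 + 1.68 + 0.5 + 0.09 = 9.78
Σ x·lx·mx = 23.59; T = 23.59/9.78 = 2.41207…
r ≈ ln(R0)/T = ln(9.78)/2.41207… = 0.94539… → 0.945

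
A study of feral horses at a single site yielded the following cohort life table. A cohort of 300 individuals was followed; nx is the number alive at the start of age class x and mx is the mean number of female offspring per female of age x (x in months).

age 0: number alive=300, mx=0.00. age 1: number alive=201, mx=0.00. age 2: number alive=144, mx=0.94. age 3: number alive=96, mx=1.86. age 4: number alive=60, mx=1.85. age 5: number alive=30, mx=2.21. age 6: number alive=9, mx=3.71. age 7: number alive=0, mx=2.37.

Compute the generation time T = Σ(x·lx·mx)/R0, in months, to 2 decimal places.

3.40

lx = nx/n0 = nx/300: 1, 0.67, 0.48, 0.32, 0.2, 0.1, 0.03, 0
lx·mx: 0, 0, 0.4512, 0.5952, 0.37, 0.221, 0.1113, 0 → R0 = 1.7487
x·lx·mx: 0, 0, 0.9024, 1.7856, 1.48, 1.105, 0.6678, 0 → Σ = 5.9408
T = 5.9408 / 1.7487 = 3.397267… → 3.40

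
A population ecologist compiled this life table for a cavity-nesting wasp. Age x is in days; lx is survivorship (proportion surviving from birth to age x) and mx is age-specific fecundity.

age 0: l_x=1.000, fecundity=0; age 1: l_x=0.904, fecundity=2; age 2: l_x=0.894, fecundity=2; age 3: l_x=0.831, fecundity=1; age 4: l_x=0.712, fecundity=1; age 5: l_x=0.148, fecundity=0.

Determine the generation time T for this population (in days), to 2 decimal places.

2.09

lx·mx: 0, 1.808, 1.788, 0.831, 0.712, 0 → R0 = 5.139
x·lx·mx: 0, 1.808, 3.576, 2.493, 2.848, 0 → Σ = 10.725
T = 10.725 / 5.139 = 2.086982… → 2.09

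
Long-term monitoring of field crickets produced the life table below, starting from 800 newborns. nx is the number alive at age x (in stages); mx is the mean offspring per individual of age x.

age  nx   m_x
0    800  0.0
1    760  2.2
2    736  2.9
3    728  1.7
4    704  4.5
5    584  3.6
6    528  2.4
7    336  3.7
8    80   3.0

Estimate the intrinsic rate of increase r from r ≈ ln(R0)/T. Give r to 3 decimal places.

0.715

lx = nx/n0 = nx/800: 1, 0.95, 0.92, 0.91, 0.88, 0.73, 0.66, 0.42, 0.1
R0 = Σ lx·mx = 0 + 2.09 + 2.668 + 1.547 + 3.96 + 2.628 + 1.584 + 1.554 + 0.3 = 16.331
Σ x·lx·mx = 63.829; T = 63.829/16.331 = 3.90846…
r ≈ ln(R0)/T = ln(16.331)/3.90846… = 0.71462… → 0.715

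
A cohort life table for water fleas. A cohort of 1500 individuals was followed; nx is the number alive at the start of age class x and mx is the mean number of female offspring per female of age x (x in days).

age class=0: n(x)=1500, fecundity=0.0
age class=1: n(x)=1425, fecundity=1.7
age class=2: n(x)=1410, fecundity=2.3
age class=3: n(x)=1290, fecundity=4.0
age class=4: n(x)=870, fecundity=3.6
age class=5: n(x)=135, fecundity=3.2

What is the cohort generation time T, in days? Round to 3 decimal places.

lx = nx/n0 = nx/1500: 1, 0.95, 0.94, 0.86, 0.58, 0.09
lx·mx: 0, 1.615, 2.162, 3.44, 2.088, 0.288 → R0 = 9.593
x·lx·mx: 0, 1.615, 4.324, 10.32, 8.352, 1.44 → Σ = 26.051
T = 26.051 / 9.593 = 2.715626… → 2.716

2.716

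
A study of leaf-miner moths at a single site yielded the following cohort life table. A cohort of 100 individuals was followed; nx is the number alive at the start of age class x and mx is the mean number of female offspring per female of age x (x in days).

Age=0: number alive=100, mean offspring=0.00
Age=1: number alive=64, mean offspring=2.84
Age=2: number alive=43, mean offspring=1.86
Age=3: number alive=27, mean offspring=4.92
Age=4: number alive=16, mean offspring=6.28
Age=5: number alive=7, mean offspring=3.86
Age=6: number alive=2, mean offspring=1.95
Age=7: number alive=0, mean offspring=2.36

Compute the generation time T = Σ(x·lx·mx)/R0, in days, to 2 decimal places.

lx = nx/n0 = nx/100: 1, 0.64, 0.43, 0.27, 0.16, 0.07, 0.02, 0
lx·mx: 0, 1.8176, 0.7998, 1.3284, 1.0048, 0.2702, 0.039, 0 → R0 = 5.2598
x·lx·mx: 0, 1.8176, 1.5996, 3.9852, 4.0192, 1.351, 0.234, 0 → Σ = 13.0066
T = 13.0066 / 5.2598 = 2.472832… → 2.47

2.47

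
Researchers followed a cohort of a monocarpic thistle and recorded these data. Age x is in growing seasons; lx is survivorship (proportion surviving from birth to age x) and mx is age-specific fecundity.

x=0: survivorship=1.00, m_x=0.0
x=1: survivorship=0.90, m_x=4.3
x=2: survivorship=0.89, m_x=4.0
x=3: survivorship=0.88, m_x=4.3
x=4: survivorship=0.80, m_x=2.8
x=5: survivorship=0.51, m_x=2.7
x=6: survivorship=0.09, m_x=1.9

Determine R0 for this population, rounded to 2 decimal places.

lx·mx by age: 0, 3.87, 3.56, 3.784, 2.24, 1.377, 0.171
R0 = Σ lx·mx = 15.002 → 15.00

15.00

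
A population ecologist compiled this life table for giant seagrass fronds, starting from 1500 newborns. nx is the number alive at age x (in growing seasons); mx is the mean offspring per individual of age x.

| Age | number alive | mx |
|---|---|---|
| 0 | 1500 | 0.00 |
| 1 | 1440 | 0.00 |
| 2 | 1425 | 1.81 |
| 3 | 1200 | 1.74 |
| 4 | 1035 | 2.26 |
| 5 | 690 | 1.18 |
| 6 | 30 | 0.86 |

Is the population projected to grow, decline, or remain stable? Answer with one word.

growing

lx = nx/n0 = nx/1500: 1, 0.96, 0.95, 0.8, 0.69, 0.46, 0.02
R0 = Σ lx·mx = 0 + 0 + 1.7195 + 1.392 + 1.5594 + 0.5428 + 0.0172 = 5.2309
R0 > 1, so the population is growing.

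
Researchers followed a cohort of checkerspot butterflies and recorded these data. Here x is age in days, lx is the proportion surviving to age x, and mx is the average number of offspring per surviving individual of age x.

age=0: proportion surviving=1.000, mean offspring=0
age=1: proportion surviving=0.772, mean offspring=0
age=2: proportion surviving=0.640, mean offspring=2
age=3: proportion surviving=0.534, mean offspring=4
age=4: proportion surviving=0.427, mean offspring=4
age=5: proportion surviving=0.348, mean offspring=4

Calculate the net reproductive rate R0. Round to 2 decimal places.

lx·mx by age: 0, 0, 1.28, 2.136, 1.708, 1.392
R0 = Σ lx·mx = 6.516 → 6.52

6.52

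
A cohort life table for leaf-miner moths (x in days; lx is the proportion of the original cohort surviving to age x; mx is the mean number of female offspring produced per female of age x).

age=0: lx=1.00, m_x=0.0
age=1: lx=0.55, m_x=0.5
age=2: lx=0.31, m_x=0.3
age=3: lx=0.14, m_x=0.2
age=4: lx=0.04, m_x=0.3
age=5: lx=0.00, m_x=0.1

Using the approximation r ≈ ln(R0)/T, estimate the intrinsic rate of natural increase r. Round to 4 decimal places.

R0 = Σ lx·mx = 0 + 0.275 + 0.093 + 0.028 + 0.012 + 0 = 0.408
Σ x·lx·mx = 0.593; T = 0.593/0.408 = 1.45343…
r ≈ ln(R0)/T = ln(0.408)/1.45343… = -0.616808… → -0.6168

-0.6168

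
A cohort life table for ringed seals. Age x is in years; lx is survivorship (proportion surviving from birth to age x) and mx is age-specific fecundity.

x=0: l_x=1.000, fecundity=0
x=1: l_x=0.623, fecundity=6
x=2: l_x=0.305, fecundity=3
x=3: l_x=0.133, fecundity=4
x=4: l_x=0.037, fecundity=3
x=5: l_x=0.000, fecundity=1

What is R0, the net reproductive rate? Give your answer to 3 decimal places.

5.296

lx·mx by age: 0, 3.738, 0.915, 0.532, 0.111, 0
R0 = Σ lx·mx = 5.296 → 5.296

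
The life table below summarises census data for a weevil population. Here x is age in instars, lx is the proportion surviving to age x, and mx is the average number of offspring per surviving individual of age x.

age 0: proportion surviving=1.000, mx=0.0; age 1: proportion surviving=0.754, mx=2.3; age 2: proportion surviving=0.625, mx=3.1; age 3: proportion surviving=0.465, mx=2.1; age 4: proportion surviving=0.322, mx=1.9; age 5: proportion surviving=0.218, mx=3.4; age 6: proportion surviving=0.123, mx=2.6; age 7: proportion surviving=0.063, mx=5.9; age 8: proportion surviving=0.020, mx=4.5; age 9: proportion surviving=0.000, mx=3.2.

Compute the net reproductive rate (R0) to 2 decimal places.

lx·mx by age: 0, 1.7342, 1.9375, 0.9765, 0.6118, 0.7412, 0.3198, 0.3717, 0.09, 0
R0 = Σ lx·mx = 6.7827 → 6.78

6.78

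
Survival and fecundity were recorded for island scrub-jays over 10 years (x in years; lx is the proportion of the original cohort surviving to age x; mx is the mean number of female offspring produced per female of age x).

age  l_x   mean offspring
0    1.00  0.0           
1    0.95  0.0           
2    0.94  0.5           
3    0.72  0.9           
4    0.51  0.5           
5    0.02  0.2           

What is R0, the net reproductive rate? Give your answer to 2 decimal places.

lx·mx by age: 0, 0, 0.47, 0.648, 0.255, 0.004
R0 = Σ lx·mx = 1.377 → 1.38

1.38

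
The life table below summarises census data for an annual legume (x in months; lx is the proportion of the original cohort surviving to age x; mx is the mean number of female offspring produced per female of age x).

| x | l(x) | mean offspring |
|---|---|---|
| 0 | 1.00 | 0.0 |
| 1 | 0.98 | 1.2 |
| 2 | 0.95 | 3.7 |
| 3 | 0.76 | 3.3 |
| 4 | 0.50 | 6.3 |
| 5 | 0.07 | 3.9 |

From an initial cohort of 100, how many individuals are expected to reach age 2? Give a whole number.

Expected survivors = N0 · l_2 = 100 × 0.95 = 95 → 95

95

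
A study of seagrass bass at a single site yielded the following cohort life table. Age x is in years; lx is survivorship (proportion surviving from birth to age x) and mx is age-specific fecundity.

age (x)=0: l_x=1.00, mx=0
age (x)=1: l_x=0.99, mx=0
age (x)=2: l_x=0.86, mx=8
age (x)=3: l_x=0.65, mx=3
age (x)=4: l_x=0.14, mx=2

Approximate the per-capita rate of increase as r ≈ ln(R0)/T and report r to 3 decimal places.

0.971

R0 = Σ lx·mx = 0 + 0 + 6.88 + 1.95 + 0.28 = 9.11
Σ x·lx·mx = 20.73; T = 20.73/9.11 = 2.27552…
r ≈ ln(R0)/T = ln(9.11)/2.27552… = 0.97093… → 0.971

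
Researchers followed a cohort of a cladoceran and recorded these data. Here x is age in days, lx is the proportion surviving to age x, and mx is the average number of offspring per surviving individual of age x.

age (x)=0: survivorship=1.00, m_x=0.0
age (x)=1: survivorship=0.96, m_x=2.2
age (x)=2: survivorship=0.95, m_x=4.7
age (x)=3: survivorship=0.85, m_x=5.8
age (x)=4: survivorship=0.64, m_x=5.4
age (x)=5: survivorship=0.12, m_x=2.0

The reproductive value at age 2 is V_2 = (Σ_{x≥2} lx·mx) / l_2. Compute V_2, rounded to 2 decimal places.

13.78

lx·mx for x ≥ 2: 4.465, 4.93, 3.456, 0.24 → sum = 13.091
V_2 = 13.091 / l_2 = 13.091 / 0.95 = 13.78 → 13.78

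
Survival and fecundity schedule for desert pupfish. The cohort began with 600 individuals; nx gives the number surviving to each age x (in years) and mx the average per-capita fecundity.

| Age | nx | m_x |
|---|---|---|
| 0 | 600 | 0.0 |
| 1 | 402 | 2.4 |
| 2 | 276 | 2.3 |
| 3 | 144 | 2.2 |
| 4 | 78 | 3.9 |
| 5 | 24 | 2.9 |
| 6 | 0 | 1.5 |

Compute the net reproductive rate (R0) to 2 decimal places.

lx = nx/n0 = nx/600: 1, 0.67, 0.46, 0.24, 0.13, 0.04, 0
lx·mx by age: 0, 1.608, 1.058, 0.528, 0.507, 0.116, 0
R0 = Σ lx·mx = 3.817 → 3.82

3.82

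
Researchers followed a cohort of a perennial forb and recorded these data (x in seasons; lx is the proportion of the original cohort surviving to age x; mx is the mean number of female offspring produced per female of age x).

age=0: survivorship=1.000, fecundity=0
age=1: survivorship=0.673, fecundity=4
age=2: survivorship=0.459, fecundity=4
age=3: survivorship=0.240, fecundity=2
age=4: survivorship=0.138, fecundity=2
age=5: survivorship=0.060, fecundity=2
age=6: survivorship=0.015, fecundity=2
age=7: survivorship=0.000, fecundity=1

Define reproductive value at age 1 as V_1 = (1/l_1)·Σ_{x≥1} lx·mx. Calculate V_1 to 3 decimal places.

8.074

lx·mx for x ≥ 1: 2.692, 1.836, 0.48, 0.276, 0.12, 0.03, 0 → sum = 5.434
V_1 = 5.434 / l_1 = 5.434 / 0.673 = 8.074294… → 8.074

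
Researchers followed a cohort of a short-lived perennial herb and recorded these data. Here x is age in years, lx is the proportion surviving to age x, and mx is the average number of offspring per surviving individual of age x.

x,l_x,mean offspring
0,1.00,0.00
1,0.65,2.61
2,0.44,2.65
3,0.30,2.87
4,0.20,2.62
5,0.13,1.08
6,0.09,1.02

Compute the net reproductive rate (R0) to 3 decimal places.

4.480

lx·mx by age: 0, 1.6965, 1.166, 0.861, 0.524, 0.1404, 0.0918
R0 = Σ lx·mx = 4.4797 → 4.480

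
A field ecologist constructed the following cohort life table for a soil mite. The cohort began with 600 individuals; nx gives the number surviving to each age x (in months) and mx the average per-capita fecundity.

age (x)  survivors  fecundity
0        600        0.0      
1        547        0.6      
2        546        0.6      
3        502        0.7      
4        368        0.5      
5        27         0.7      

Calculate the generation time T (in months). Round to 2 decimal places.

2.37

lx = nx/n0 = nx/600: 1, 0.91167…, 0.91, 0.83667…, 0.61333…, 0.045
lx·mx: 0, 0.547…, 0.546, 0.585667…, 0.306667…, 0.0315 → R0 = 2.016833…
x·lx·mx: 0, 0.547…, 1.092, 1.757…, 1.226667…, 0.1575 → Σ = 4.780167…
T = 4.780167… / 2.016833… = 2.370135… → 2.37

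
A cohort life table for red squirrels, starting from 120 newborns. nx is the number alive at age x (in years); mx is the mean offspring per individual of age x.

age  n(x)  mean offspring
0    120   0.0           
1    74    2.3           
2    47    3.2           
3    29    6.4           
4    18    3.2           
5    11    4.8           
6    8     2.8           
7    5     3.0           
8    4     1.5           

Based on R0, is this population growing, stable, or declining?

growing

lx = nx/n0 = nx/120: 1, 0.61667…, 0.39167…, 0.24167…, 0.15, 0.09167…, 0.06667…, 0.04167…, 0.03333…
R0 = Σ lx·mx = 0 + 1.418333… + 1.253333… + 1.546667… + 0.48 + 0.44… + 0.186667… + 0.125… + 0.05… = 5.5…
R0 > 1, so the population is growing.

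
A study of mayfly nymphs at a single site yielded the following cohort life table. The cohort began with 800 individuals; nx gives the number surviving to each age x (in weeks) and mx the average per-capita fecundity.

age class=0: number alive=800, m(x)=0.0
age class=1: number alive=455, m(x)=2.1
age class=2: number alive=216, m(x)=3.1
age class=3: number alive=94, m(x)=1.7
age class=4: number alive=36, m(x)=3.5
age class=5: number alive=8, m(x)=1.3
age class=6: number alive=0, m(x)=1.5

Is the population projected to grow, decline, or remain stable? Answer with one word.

growing

lx = nx/n0 = nx/800: 1, 0.56875, 0.27, 0.1175, 0.045, 0.01, 0
R0 = Σ lx·mx = 0 + 1.194375 + 0.837 + 0.19975 + 0.1575 + 0.013 + 0 = 2.401625
R0 > 1, so the population is growing.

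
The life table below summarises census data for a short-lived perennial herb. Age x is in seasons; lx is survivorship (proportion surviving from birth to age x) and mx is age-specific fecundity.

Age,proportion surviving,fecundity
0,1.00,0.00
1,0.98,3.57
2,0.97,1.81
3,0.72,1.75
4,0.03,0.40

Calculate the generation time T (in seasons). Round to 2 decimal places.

1.66

lx·mx: 0, 3.4986, 1.7557, 1.26, 0.012 → R0 = 6.5263
x·lx·mx: 0, 3.4986, 3.5114, 3.78, 0.048 → Σ = 10.838
T = 10.838 / 6.5263 = 1.660665… → 1.66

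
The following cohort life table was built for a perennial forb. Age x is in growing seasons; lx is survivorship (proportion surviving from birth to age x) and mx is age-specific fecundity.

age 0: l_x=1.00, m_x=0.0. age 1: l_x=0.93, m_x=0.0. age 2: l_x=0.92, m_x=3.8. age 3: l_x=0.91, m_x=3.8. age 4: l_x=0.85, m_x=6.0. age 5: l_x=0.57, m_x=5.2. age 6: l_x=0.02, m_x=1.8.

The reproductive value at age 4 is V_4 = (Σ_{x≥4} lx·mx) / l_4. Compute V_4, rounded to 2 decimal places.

9.53

lx·mx for x ≥ 4: 5.1, 2.964, 0.036 → sum = 8.1
V_4 = 8.1 / l_4 = 8.1 / 0.85 = 9.529412… → 9.53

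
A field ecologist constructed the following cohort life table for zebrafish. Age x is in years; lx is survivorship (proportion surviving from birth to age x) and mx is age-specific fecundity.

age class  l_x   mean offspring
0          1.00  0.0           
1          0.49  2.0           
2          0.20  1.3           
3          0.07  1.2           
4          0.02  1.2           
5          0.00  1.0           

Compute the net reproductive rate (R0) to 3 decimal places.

1.348

lx·mx by age: 0, 0.98, 0.26, 0.084, 0.024, 0
R0 = Σ lx·mx = 1.348 → 1.348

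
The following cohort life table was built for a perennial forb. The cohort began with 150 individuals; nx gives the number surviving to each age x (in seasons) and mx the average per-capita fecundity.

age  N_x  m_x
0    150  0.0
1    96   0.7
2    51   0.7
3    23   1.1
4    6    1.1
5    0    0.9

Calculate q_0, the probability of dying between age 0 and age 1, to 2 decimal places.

lx = nx/n0 = nx/150: 1, 0.64, 0.34, 0.15333…, 0.04, 0
q_0 = (l_0 − l_1) / l_0 = (1 − 0.64) / 1
     = 0.36 / 1 = 0.36 → 0.36

0.36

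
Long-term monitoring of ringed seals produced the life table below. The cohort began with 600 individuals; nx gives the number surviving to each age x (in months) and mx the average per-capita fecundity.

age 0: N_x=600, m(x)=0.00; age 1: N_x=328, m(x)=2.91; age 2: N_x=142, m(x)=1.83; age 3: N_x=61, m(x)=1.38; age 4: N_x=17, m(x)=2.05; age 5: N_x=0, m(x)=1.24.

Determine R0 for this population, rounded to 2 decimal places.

lx = nx/n0 = nx/600: 1, 0.54667…, 0.23667…, 0.10167…, 0.02833…, 0
lx·mx by age: 0, 1.5908…, 0.4331…, 0.1403…, 0.058083…, 0
R0 = Σ lx·mx = 2.222283… → 2.22

2.22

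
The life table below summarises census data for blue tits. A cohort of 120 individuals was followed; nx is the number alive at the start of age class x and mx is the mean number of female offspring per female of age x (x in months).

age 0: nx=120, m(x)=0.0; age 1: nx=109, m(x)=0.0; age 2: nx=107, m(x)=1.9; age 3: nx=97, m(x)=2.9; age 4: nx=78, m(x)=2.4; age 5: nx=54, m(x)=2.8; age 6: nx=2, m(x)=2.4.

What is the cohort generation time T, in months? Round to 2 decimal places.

lx = nx/n0 = nx/120: 1, 0.90833…, 0.89167…, 0.80833…, 0.65, 0.45, 0.01667…
lx·mx: 0, 0, 1.694167…, 2.344167…, 1.56, 1.26, 0.04… → R0 = 6.898333…
x·lx·mx: 0, 0, 3.388333…, 7.0325…, 6.24, 6.3, 0.24… → Σ = 23.200833…
T = 23.200833… / 6.898333… = 3.363252… → 3.36

3.36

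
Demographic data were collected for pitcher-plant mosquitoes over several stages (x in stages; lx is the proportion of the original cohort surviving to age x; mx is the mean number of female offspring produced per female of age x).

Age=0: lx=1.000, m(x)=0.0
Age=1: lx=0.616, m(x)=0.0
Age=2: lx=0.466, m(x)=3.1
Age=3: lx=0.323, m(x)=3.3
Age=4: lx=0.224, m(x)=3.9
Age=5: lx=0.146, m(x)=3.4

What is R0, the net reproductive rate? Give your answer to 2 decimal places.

lx·mx by age: 0, 0, 1.4446, 1.0659, 0.8736, 0.4964
R0 = Σ lx·mx = 3.8805 → 3.88

3.88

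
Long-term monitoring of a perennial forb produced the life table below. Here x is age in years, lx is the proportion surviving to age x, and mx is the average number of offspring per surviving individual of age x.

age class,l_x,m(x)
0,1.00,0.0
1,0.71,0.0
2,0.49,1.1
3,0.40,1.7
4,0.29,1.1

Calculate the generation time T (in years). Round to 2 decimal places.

lx·mx: 0, 0, 0.539, 0.68, 0.319 → R0 = 1.538
x·lx·mx: 0, 0, 1.078, 2.04, 1.276 → Σ = 4.394
T = 4.394 / 1.538 = 2.856957… → 2.86

2.86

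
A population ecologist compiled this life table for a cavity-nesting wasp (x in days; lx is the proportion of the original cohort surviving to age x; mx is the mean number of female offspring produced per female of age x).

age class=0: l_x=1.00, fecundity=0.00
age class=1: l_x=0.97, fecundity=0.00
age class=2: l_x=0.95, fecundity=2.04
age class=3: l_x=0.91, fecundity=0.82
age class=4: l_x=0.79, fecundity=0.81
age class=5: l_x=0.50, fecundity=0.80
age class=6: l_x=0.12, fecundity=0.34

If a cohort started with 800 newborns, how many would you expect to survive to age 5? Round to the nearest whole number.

Expected survivors = N0 · l_5 = 800 × 0.50 = 400 → 400

400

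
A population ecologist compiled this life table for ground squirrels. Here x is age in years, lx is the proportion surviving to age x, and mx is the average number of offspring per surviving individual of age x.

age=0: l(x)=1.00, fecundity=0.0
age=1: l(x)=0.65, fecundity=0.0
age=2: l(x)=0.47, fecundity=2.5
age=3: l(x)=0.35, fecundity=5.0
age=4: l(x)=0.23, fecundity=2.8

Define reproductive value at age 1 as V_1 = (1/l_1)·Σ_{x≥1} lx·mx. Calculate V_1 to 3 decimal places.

5.491

lx·mx for x ≥ 1: 0, 1.175, 1.75, 0.644 → sum = 3.569
V_1 = 3.569 / l_1 = 3.569 / 0.65 = 5.490769… → 5.491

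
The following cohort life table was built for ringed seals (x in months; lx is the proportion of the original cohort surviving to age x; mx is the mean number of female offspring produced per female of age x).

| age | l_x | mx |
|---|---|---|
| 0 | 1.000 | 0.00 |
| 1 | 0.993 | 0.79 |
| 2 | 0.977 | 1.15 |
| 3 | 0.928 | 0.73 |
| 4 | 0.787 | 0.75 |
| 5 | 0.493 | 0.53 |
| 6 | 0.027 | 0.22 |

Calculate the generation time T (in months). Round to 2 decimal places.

2.55

lx·mx: 0, 0.78447, 1.12355, 0.67744, 0.59025, 0.26129, 0.00594 → R0 = 3.44294
x·lx·mx: 0, 0.78447, 2.2471, 2.03232, 2.361, 1.30645, 0.03564 → Σ = 8.76698
T = 8.76698 / 3.44294 = 2.546364… → 2.55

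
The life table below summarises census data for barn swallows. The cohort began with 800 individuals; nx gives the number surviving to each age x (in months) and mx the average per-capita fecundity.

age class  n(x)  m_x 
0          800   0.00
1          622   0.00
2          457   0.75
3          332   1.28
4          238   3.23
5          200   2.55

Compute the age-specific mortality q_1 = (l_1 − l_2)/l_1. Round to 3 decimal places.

lx = nx/n0 = nx/800: 1, 0.7775, 0.57125, 0.415, 0.2975, 0.25
q_1 = (l_1 − l_2) / l_1 = (0.7775 − 0.57125) / 0.7775
     = 0.20625 / 0.7775 = 0.265273… → 0.265

0.265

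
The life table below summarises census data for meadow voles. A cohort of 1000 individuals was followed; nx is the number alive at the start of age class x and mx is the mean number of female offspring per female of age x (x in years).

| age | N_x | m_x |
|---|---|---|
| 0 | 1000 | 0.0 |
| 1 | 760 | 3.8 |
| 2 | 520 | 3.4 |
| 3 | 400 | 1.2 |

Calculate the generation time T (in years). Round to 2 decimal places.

1.53

lx = nx/n0 = nx/1000: 1, 0.76, 0.52, 0.4
lx·mx: 0, 2.888, 1.768, 0.48 → R0 = 5.136
x·lx·mx: 0, 2.888, 3.536, 1.44 → Σ = 7.864
T = 7.864 / 5.136 = 1.531153… → 1.53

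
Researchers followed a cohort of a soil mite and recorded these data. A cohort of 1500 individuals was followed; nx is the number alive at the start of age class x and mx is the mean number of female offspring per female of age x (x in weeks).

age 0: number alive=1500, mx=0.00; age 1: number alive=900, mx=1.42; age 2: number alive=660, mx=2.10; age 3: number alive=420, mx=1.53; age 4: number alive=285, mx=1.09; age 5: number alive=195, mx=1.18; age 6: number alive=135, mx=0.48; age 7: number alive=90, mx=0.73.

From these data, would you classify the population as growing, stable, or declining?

growing

lx = nx/n0 = nx/1500: 1, 0.6, 0.44, 0.28, 0.19, 0.13, 0.09, 0.06
R0 = Σ lx·mx = 0 + 0.852 + 0.924 + 0.4284 + 0.2071 + 0.1534 + 0.0432 + 0.0438 = 2.6519
R0 > 1, so the population is growing.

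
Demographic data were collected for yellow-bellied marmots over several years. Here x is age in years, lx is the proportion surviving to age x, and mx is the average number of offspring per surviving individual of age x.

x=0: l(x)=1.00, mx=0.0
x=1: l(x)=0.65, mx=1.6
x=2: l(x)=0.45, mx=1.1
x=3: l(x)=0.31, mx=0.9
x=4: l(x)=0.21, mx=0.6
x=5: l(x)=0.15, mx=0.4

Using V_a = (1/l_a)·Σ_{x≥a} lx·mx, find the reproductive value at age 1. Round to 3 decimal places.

3.077

lx·mx for x ≥ 1: 1.04, 0.495, 0.279, 0.126, 0.06 → sum = 2
V_1 = 2 / l_1 = 2 / 0.65 = 3.076923… → 3.077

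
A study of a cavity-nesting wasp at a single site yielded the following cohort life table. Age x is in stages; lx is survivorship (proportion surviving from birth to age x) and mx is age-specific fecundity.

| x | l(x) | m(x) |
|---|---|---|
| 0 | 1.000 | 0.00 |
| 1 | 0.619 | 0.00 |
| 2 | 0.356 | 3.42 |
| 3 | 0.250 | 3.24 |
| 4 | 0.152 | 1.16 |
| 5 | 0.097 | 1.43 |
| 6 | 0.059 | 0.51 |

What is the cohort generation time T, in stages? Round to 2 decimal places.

2.72

lx·mx: 0, 0, 1.21752, 0.81, 0.17632, 0.13871, 0.03009 → R0 = 2.37264
x·lx·mx: 0, 0, 2.43504, 2.43, 0.70528, 0.69355, 0.18054 → Σ = 6.44441
T = 6.44441 / 2.37264 = 2.716135… → 2.72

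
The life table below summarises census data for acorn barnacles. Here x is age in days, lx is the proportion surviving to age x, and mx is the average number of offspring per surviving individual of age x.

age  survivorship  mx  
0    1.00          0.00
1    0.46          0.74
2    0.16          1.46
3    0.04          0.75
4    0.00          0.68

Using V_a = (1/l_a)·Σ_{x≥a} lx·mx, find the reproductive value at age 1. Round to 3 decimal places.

lx·mx for x ≥ 1: 0.3404, 0.2336, 0.03, 0 → sum = 0.604
V_1 = 0.604 / l_1 = 0.604 / 0.46 = 1.313043… → 1.313

1.313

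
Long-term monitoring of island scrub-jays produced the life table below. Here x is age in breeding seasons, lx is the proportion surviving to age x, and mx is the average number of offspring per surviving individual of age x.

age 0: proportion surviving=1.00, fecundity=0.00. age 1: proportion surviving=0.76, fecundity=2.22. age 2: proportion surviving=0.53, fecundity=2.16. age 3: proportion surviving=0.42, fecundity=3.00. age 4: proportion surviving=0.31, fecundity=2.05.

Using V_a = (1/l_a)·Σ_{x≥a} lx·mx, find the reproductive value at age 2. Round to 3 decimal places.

5.736

lx·mx for x ≥ 2: 1.1448, 1.26, 0.6355 → sum = 3.0403
V_2 = 3.0403 / l_2 = 3.0403 / 0.53 = 5.736415… → 5.736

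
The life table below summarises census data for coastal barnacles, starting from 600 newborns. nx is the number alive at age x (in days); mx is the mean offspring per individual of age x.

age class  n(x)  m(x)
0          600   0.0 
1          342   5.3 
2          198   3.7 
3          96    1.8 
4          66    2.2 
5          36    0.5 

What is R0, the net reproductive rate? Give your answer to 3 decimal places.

4.802

lx = nx/n0 = nx/600: 1, 0.57, 0.33, 0.16, 0.11, 0.06
lx·mx by age: 0, 3.021, 1.221, 0.288, 0.242, 0.03
R0 = Σ lx·mx = 4.802 → 4.802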